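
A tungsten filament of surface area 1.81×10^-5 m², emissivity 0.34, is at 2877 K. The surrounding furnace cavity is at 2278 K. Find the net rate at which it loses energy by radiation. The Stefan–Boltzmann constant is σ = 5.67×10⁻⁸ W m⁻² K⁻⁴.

Q = εσA(T⁴ − T_s⁴). T⁴ − T_s⁴ = (2877)⁴ − (2278)⁴ = 6.85×10^13 − 2.69×10^13 = 4.16×10^13 K⁴.
Q = 0.34 × 5.67×10⁻⁸ × 1.81×10^-5 × 4.16×10^13 = 14.5 W.

Q ≈ 14.5 W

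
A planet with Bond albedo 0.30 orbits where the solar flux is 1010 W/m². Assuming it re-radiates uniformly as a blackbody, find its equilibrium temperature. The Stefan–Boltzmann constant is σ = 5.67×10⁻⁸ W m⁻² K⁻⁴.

T ≈ 236 K

Power absorbed = (1−a)S·πR²; power emitted = 4πR²σT⁴. Equating and cancelling πR²:
T = ((1−a)S / 4σ)^(1/4) = (707 / (4 × 5.67×10⁻⁸))^(1/4) = (3.12×10^9)^(1/4).
T = 236 K.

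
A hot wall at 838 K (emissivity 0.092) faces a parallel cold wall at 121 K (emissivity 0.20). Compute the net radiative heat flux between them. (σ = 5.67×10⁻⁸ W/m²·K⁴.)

For two large parallel gray plates, q = σ(T₁⁴ − T₂⁴) / (1/ε₁ + 1/ε₂ − 1).
1/ε₁ + 1/ε₂ − 1 = 1/0.092 + 1/0.20 − 1 = 14.87.
T₁⁴ − T₂⁴ = 4.93×10^11 − 2.14×10^8 = 4.93×10^11 K⁴.
q = 5.67×10⁻⁸ × 4.93×10^11 / 14.87 = 1880 W/m².

q ≈ 1880 W/m²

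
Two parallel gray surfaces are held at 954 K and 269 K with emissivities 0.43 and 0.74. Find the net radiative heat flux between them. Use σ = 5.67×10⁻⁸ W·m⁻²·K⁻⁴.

q ≈ 17400 W/m²

For two large parallel gray plates, q = σ(T₁⁴ − T₂⁴) / (1/ε₁ + 1/ε₂ − 1).
1/ε₁ + 1/ε₂ − 1 = 1/0.43 + 1/0.74 − 1 = 2.677.
T₁⁴ − T₂⁴ = 8.28×10^11 − 5.24×10^9 = 8.23×10^11 K⁴.
q = 5.67×10⁻⁸ × 8.23×10^11 / 2.677 = 17400 W/m².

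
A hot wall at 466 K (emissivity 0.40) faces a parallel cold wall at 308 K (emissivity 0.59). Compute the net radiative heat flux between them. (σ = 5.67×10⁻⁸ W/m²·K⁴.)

For two large parallel gray plates, q = σ(T₁⁴ − T₂⁴) / (1/ε₁ + 1/ε₂ − 1).
1/ε₁ + 1/ε₂ − 1 = 1/0.40 + 1/0.59 − 1 = 3.195.
T₁⁴ − T₂⁴ = 4.72×10^10 − 9.00×10^9 = 3.82×10^10 K⁴.
q = 5.67×10⁻⁸ × 3.82×10^10 / 3.195 = 677 W/m².

q ≈ 677 W/m²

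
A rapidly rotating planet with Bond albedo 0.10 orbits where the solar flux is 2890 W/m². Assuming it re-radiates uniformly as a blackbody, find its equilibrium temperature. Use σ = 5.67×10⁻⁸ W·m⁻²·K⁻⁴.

Power absorbed = (1−a)S·πR²; power emitted = 4πR²σT⁴. Equating and cancelling πR²:
T = ((1−a)S / 4σ)^(1/4) = (2600 / (4 × 5.67×10⁻⁸))^(1/4) = (1.15×10^10)^(1/4).
T = 327 K.

T ≈ 327 K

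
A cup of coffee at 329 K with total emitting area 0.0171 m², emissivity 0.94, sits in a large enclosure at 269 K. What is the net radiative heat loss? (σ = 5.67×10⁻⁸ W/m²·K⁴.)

Q = εσA(T⁴ − T_s⁴). T⁴ − T_s⁴ = (329)⁴ − (269)⁴ = 1.17×10^10 − 5.24×10^9 = 6.48×10^9 K⁴.
Q = 0.94 × 5.67×10⁻⁸ × 0.0171 × 6.48×10^9 = 5.91 W.

Q ≈ 5.91 W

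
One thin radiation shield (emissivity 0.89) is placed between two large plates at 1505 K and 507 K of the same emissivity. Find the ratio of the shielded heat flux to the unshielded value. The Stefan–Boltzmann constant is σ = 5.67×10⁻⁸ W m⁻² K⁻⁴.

With N identical shields there are N+1 = 2 gaps in series, each with the same radiative resistance, so the flux falls to 1/(N+1) of its unshielded value.

ratio ≈ 0.500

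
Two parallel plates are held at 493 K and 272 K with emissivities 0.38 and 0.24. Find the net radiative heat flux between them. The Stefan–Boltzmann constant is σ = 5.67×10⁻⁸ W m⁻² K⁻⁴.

q ≈ 524 W/m²

For two large parallel gray plates, q = σ(T₁⁴ − T₂⁴) / (1/ε₁ + 1/ε₂ − 1).
1/ε₁ + 1/ε₂ − 1 = 1/0.38 + 1/0.24 − 1 = 5.798.
T₁⁴ − T₂⁴ = 5.91×10^10 − 5.47×10^9 = 5.36×10^10 K⁴.
q = 5.67×10⁻⁸ × 5.36×10^10 / 5.798 = 524 W/m².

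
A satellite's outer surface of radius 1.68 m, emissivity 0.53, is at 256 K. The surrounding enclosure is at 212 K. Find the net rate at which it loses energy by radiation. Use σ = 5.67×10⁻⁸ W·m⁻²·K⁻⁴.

A = 4πr² = 4π × (1.68)² = 35.5 m².
Q = εσA(T⁴ − T_s⁴). T⁴ − T_s⁴ = (256)⁴ − (212)⁴ = 4.29×10^9 − 2.02×10^9 = 2.28×10^9 K⁴.
Q = 0.53 × 5.67×10⁻⁸ × 35.5 × 2.28×10^9 = 2420 W.

Q ≈ 2420 W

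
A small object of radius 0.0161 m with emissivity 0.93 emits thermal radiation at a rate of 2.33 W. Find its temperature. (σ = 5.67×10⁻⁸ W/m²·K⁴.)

A = 4πr² = 4π × (0.0161)² = 3.26×10^-3 m².
From P = εσAT⁴, T = (P / εσA)^(1/4) = (2.33 / (0.93 × 5.67×10⁻⁸ × 3.26×10^-3))^(1/4).
T = (1.36×10^10)^(1/4) = 341 K.

T ≈ 341 K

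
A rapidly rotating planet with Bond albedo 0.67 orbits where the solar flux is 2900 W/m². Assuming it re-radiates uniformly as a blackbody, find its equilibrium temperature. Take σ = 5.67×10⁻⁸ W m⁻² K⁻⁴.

Power absorbed = (1−a)S·πR²; power emitted = 4πR²σT⁴. Equating and cancelling πR²:
T = ((1−a)S / 4σ)^(1/4) = (957 / (4 × 5.67×10⁻⁸))^(1/4) = (4.22×10^9)^(1/4).
T = 255 K.

T ≈ 255 K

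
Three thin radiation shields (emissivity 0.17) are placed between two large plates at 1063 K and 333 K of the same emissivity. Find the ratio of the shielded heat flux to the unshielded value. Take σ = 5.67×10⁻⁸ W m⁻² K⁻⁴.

ratio ≈ 0.250

With N identical shields there are N+1 = 4 gaps in series, each with the same radiative resistance, so the flux falls to 1/(N+1) of its unshielded value.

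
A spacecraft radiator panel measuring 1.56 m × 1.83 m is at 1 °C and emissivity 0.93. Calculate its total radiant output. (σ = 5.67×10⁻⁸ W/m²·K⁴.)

A = 1.56 × 1.83 = 2.85 m².
1 °C = 274 K.
P = εσAT⁴ = 0.93 × 5.67×10⁻⁸ × 2.85 × (274)⁴ = 0.93 × 5.67×10⁻⁸ × 2.85 × 5.64×10^9.
P = 848 W.

P ≈ 848 W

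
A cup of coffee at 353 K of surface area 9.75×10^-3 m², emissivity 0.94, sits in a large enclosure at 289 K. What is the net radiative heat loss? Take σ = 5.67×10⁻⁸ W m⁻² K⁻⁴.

Q = εσA(T⁴ − T_s⁴). T⁴ − T_s⁴ = (353)⁴ − (289)⁴ = 1.55×10^10 − 6.98×10^9 = 8.55×10^9 K⁴.
Q = 0.94 × 5.67×10⁻⁸ × 9.75×10^-3 × 8.55×10^9 = 4.44 W.

Q ≈ 4.44 W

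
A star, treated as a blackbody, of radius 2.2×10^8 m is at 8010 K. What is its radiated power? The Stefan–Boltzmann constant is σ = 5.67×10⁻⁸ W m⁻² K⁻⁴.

A = 4πr² = 4π × (2.2×10^8)² = 6.08×10^17 m².
P = σAT⁴ = 5.67×10⁻⁸ × 6.08×10^17 × (8010)⁴ = 5.67×10⁻⁸ × 6.08×10^17 × 4.12×10^15.
P = 1.42×10^26 W.

P ≈ 1.42×10^26 W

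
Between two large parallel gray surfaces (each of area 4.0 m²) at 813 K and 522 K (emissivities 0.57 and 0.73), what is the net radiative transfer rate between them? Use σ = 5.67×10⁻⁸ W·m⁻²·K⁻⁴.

Q ≈ 38700 W

For two large parallel gray plates, q = σ(T₁⁴ − T₂⁴) / (1/ε₁ + 1/ε₂ − 1).
1/ε₁ + 1/ε₂ − 1 = 1/0.57 + 1/0.73 − 1 = 2.124.
T₁⁴ − T₂⁴ = 4.37×10^11 − 7.42×10^10 = 3.63×10^11 K⁴.
q = 5.67×10⁻⁸ × 3.63×10^11 / 2.124 = 9680 W/m².
Q = q·A = 9680 × 4.0 = 38700 W.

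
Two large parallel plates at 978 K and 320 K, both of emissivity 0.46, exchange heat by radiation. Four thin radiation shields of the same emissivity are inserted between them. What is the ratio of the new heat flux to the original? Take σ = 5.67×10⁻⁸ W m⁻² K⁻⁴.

ratio ≈ 0.200

With N identical shields there are N+1 = 5 gaps in series, each with the same radiative resistance, so the flux falls to 1/(N+1) of its unshielded value.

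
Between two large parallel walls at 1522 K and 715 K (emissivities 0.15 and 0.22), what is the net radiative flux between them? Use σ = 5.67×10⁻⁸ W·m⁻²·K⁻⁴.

For two large parallel gray plates, q = σ(T₁⁴ − T₂⁴) / (1/ε₁ + 1/ε₂ − 1).
1/ε₁ + 1/ε₂ − 1 = 1/0.15 + 1/0.22 − 1 = 10.21.
T₁⁴ − T₂⁴ = 5.37×10^12 − 2.61×10^11 = 5.10×10^12 K⁴.
q = 5.67×10⁻⁸ × 5.10×10^12 / 10.21 = 28300 W/m².

q ≈ 28300 W/m²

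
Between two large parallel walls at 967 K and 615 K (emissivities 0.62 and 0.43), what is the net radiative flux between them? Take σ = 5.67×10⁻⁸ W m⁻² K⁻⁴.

q ≈ 14100 W/m²

For two large parallel gray plates, q = σ(T₁⁴ − T₂⁴) / (1/ε₁ + 1/ε₂ − 1).
1/ε₁ + 1/ε₂ − 1 = 1/0.62 + 1/0.43 − 1 = 2.938.
T₁⁴ − T₂⁴ = 8.74×10^11 − 1.43×10^11 = 7.31×10^11 K⁴.
q = 5.67×10⁻⁸ × 7.31×10^11 / 2.938 = 14100 W/m².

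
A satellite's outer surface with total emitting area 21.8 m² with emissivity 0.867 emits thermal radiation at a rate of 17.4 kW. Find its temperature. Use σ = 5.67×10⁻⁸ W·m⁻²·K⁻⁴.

From P = εσAT⁴, T = (P / εσA)^(1/4) = (17400 / (0.867 × 5.67×10⁻⁸ × 21.8))^(1/4).
T = (1.62×10^10)^(1/4) = 357 K.

T ≈ 357 K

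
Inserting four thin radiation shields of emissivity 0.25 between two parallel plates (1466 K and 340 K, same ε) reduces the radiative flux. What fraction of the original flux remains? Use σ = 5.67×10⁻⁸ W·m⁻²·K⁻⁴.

ratio ≈ 0.200

With N identical shields there are N+1 = 5 gaps in series, each with the same radiative resistance, so the flux falls to 1/(N+1) of its unshielded value.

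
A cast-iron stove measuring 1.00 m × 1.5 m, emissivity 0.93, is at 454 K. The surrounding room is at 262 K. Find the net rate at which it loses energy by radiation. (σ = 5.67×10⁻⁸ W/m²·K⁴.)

Q ≈ 2990 W

A = 1.00 × 1.5 = 1.50 m².
Q = εσA(T⁴ − T_s⁴). T⁴ − T_s⁴ = (454)⁴ − (262)⁴ = 4.25×10^10 − 4.71×10^9 = 3.78×10^10 K⁴.
Q = 0.93 × 5.67×10⁻⁸ × 1.50 × 3.78×10^10 = 2990 W.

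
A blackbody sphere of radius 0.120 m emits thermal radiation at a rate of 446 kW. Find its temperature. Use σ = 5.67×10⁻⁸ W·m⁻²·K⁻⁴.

T ≈ 2570 K

A = 4πr² = 4π × (0.120)² = 0.181 m².
From P = σAT⁴, T = (P / σA)^(1/4) = (4.46×10^5 / (5.67×10⁻⁸ × 0.181))^(1/4).
T = (4.35×10^13)^(1/4) = 2570 K.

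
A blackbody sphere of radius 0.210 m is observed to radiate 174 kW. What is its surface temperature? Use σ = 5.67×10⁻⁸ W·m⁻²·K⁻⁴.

A = 4πr² = 4π × (0.210)² = 0.554 m².
From P = σAT⁴, T = (P / σA)^(1/4) = (1.74×10^5 / (5.67×10⁻⁸ × 0.554))^(1/4).
T = (5.54×10^12)^(1/4) = 1530 K.

T ≈ 1530 K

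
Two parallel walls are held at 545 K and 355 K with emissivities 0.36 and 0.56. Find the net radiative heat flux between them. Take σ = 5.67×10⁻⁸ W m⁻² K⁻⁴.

For two large parallel gray plates, q = σ(T₁⁴ − T₂⁴) / (1/ε₁ + 1/ε₂ − 1).
1/ε₁ + 1/ε₂ − 1 = 1/0.36 + 1/0.56 − 1 = 3.563.
T₁⁴ − T₂⁴ = 8.82×10^10 − 1.59×10^10 = 7.23×10^10 K⁴.
q = 5.67×10⁻⁸ × 7.23×10^10 / 3.563 = 1150 W/m².

q ≈ 1150 W/m²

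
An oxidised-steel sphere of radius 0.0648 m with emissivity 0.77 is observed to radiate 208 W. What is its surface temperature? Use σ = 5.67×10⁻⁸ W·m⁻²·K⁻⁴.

A = 4πr² = 4π × (0.0648)² = 0.0528 m².
From P = εσAT⁴, T = (P / εσA)^(1/4) = (208 / (0.77 × 5.67×10⁻⁸ × 0.0528))^(1/4).
T = (9.03×10^10)^(1/4) = 548 K.

T ≈ 548 K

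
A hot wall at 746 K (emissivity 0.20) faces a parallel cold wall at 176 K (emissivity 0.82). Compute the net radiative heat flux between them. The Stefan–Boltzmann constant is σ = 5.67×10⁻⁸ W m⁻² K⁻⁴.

q ≈ 3350 W/m²

For two large parallel gray plates, q = σ(T₁⁴ − T₂⁴) / (1/ε₁ + 1/ε₂ − 1).
1/ε₁ + 1/ε₂ − 1 = 1/0.20 + 1/0.82 − 1 = 5.220.
T₁⁴ − T₂⁴ = 3.10×10^11 − 9.60×10^8 = 3.09×10^11 K⁴.
q = 5.67×10⁻⁸ × 3.09×10^11 / 5.220 = 3350 W/m².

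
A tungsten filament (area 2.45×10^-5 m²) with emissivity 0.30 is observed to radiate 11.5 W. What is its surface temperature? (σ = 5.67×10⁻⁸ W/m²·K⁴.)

T ≈ 2290 K

From P = εσAT⁴, T = (P / εσA)^(1/4) = (11.5 / (0.30 × 5.67×10⁻⁸ × 2.45×10^-5))^(1/4).
T = (2.76×10^13)^(1/4) = 2290 K.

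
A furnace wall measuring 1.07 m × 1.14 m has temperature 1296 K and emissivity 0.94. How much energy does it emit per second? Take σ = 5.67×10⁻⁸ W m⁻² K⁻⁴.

P ≈ 1.83×10^5 W

A = 1.07 × 1.14 = 1.22 m².
P = εσAT⁴ = 0.94 × 5.67×10⁻⁸ × 1.22 × (1296)⁴ = 0.94 × 5.67×10⁻⁸ × 1.22 × 2.82×10^12.
P = 1.83×10^5 W.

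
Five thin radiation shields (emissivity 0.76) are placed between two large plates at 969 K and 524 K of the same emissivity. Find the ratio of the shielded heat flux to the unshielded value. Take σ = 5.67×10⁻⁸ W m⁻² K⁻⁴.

ratio ≈ 0.167

With N identical shields there are N+1 = 6 gaps in series, each with the same radiative resistance, so the flux falls to 1/(N+1) of its unshielded value.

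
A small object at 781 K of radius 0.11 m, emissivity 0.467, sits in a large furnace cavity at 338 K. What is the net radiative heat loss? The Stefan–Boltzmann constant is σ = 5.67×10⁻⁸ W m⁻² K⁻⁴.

A = 4πr² = 4π × (0.11)² = 0.152 m².
Q = εσA(T⁴ − T_s⁴). T⁴ − T_s⁴ = (781)⁴ − (338)⁴ = 3.72×10^11 − 1.31×10^10 = 3.59×10^11 K⁴.
Q = 0.467 × 5.67×10⁻⁸ × 0.152 × 3.59×10^11 = 1450 W.

Q ≈ 1450 W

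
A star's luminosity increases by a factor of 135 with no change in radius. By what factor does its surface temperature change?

factor ≈ 3.41

P ∝ T⁴ ⇒ T ∝ P^(1/4), so T scales by (135)^(1/4) = 3.41.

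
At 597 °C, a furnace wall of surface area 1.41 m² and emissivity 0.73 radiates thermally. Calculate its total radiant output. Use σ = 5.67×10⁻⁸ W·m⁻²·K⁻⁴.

P ≈ 33400 W

597 °C = 870 K.
Stefan–Boltzmann: P = εσAT⁴ = 0.73 × 5.67×10⁻⁸ × 1.41 × (870)⁴ = 0.73 × 5.67×10⁻⁸ × 1.41 × 5.73×10^11.
P = 33400 W.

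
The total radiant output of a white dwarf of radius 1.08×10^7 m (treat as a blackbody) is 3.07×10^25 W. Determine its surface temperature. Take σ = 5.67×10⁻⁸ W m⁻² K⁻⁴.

T ≈ 24700 K

A = 4πr² = 4π × (1.08×10^7)² = 1.47×10^15 m².
From P = σAT⁴, T = (P / σA)^(1/4) = (3.07×10^25 / (5.67×10⁻⁸ × 1.47×10^15))^(1/4).
T = (3.69×10^17)^(1/4) = 24700 K.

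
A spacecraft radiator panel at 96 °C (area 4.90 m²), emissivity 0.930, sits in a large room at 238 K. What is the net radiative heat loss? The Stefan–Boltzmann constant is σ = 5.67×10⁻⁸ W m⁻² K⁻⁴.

Convert: 96 °C = 369 K.
Q = εσA(T⁴ − T_s⁴). T⁴ − T_s⁴ = (369)⁴ − (238)⁴ = 1.85×10^10 − 3.21×10^9 = 1.53×10^10 K⁴.
Q = 0.930 × 5.67×10⁻⁸ × 4.90 × 1.53×10^10 = 3960 W.

Q ≈ 3960 W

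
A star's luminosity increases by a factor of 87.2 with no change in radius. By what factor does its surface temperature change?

factor ≈ 3.06

P ∝ T⁴ ⇒ T ∝ P^(1/4), so T scales by (87.2)^(1/4) = 3.06.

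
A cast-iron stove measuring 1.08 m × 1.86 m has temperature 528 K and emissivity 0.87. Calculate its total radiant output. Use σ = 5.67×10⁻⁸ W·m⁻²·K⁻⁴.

P ≈ 7700 W

A = 1.08 × 1.86 = 2.01 m².
Stefan–Boltzmann: P = εσAT⁴ = 0.87 × 5.67×10⁻⁸ × 2.01 × (528)⁴ = 0.87 × 5.67×10⁻⁸ × 2.01 × 7.77×10^10.
P = 7700 W.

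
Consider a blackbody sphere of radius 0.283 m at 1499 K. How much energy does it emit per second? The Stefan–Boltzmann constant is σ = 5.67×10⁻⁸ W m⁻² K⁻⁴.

P ≈ 2.88×10^5 W

A = 4πr² = 4π × (0.283)² = 1.01 m².
P = σAT⁴ = 5.67×10⁻⁸ × 1.01 × (1499)⁴ = 5.67×10⁻⁸ × 1.01 × 5.05×10^12.
P = 2.88×10^5 W.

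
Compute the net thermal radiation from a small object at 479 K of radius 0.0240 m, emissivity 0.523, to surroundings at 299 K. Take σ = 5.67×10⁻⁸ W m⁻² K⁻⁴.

A = 4πr² = 4π × (0.0240)² = 7.24×10^-3 m².
Q = εσA(T⁴ − T_s⁴). T⁴ − T_s⁴ = (479)⁴ − (299)⁴ = 5.26×10^10 − 7.99×10^9 = 4.47×10^10 K⁴.
Q = 0.523 × 5.67×10⁻⁸ × 7.24×10^-3 × 4.47×10^10 = 9.58 W.

Q ≈ 9.58 W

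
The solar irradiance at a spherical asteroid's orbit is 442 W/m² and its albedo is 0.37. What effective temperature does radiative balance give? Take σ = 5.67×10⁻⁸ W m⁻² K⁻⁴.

T ≈ 187 K

Power absorbed = (1−a)S·πR²; power emitted = 4πR²σT⁴. Equating and cancelling πR²:
T = ((1−a)S / 4σ)^(1/4) = (278 / (4 × 5.67×10⁻⁸))^(1/4) = (1.23×10^9)^(1/4).
T = 187 K.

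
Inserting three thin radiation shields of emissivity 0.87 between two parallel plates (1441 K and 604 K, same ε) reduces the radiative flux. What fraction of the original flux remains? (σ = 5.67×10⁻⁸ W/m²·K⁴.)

ratio ≈ 0.250

With N identical shields there are N+1 = 4 gaps in series, each with the same radiative resistance, so the flux falls to 1/(N+1) of its unshielded value.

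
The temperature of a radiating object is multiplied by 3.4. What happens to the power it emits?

factor ≈ 134

P ∝ T⁴, so the power scales as (3.4)⁴ = 134.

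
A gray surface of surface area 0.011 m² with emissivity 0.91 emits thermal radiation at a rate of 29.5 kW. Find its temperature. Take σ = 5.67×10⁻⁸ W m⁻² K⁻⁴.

T ≈ 2690 K

From P = εσAT⁴, T = (P / εσA)^(1/4) = (29500 / (0.91 × 5.67×10⁻⁸ × 0.0110))^(1/4).
T = (5.20×10^13)^(1/4) = 2690 K.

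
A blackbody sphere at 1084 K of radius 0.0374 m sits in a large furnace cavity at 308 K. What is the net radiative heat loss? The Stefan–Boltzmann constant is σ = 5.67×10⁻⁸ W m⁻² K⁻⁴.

A = 4πr² = 4π × (0.0374)² = 0.0176 m².
Q = σA(T⁴ − T_s⁴). T⁴ − T_s⁴ = (1084)⁴ − (308)⁴ = 1.38×10^12 − 9.00×10^9 = 1.37×10^12 K⁴.
Q = 5.67×10⁻⁸ × 0.0176 × 1.37×10^12 = 1370 W.

Q ≈ 1370 W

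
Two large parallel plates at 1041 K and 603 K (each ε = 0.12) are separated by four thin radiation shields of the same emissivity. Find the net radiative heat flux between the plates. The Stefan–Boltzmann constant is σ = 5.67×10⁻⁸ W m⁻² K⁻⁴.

q ≈ 754 W/m²

Each of the 5 gaps contributes resistance (2/ε − 1) = 2/0.12 − 1 = 15.67; total = 78.33.
q = σ(T₁⁴ − T₂⁴) / 78.33 = 5.67×10⁻⁸ × 1.04×10^12 / 78.33 = 754 W/m².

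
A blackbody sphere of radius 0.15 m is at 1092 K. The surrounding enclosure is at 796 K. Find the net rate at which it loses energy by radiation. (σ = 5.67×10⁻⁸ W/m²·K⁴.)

Q ≈ 16400 W

A = 4πr² = 4π × (0.15)² = 0.283 m².
Q = σA(T⁴ − T_s⁴). T⁴ − T_s⁴ = (1092)⁴ − (796)⁴ = 1.42×10^12 − 4.01×10^11 = 1.02×10^12 K⁴.
Q = 5.67×10⁻⁸ × 0.283 × 1.02×10^12 = 16400 W.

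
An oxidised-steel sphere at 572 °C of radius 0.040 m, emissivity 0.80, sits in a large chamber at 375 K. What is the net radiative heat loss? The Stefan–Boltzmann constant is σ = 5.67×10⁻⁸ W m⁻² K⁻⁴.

A = 4πr² = 4π × (0.040)² = 0.0201 m².
Convert: 572 °C = 845 K.
Q = εσA(T⁴ − T_s⁴). T⁴ − T_s⁴ = (845)⁴ − (375)⁴ = 5.10×10^11 − 1.98×10^10 = 4.90×10^11 K⁴.
Q = 0.80 × 5.67×10⁻⁸ × 0.0201 × 4.90×10^11 = 447 W.

Q ≈ 447 W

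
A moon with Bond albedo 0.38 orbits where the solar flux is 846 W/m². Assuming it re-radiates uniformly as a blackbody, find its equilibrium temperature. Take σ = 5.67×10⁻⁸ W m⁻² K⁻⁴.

T ≈ 219 K

Power absorbed = (1−a)S·πR²; power emitted = 4πR²σT⁴. Equating and cancelling πR²:
T = ((1−a)S / 4σ)^(1/4) = (525 / (4 × 5.67×10⁻⁸))^(1/4) = (2.31×10^9)^(1/4).
T = 219 K.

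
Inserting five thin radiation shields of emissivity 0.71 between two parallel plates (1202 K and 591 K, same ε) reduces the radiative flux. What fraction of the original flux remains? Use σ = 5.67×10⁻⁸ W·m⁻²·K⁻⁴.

ratio ≈ 0.167

With N identical shields there are N+1 = 6 gaps in series, each with the same radiative resistance, so the flux falls to 1/(N+1) of its unshielded value.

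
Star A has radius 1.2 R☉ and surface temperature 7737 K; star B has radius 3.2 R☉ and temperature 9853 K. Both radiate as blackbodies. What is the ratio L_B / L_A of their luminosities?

L_B/L_A ≈ 18.7

L = 4πR²σT⁴ ∝ R²T⁴, so L_B/L_A = (3.2/1.2)² × (9853/7737)⁴ = 7.11 × 2.63 = 18.7.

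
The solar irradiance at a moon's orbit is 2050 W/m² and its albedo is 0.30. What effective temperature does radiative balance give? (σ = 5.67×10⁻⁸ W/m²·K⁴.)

Power absorbed = (1−a)S·πR²; power emitted = 4πR²σT⁴. Equating and cancelling πR²:
T = ((1−a)S / 4σ)^(1/4) = (1440 / (4 × 5.67×10⁻⁸))^(1/4) = (6.33×10^9)^(1/4).
T = 282 K.

T ≈ 282 K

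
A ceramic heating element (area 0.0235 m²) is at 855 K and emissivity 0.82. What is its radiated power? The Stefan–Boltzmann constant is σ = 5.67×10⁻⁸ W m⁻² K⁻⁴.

P ≈ 584 W

P = εσAT⁴ = 0.82 × 5.67×10⁻⁸ × 0.0235 × (855)⁴ = 0.82 × 5.67×10⁻⁸ × 0.0235 × 5.34×10^11.
P = 584 W.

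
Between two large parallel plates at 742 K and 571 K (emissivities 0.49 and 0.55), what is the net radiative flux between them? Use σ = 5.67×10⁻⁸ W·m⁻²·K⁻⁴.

q ≈ 3900 W/m²

For two large parallel gray plates, q = σ(T₁⁴ − T₂⁴) / (1/ε₁ + 1/ε₂ − 1).
1/ε₁ + 1/ε₂ − 1 = 1/0.49 + 1/0.55 − 1 = 2.859.
T₁⁴ − T₂⁴ = 3.03×10^11 − 1.06×10^11 = 1.97×10^11 K⁴.
q = 5.67×10⁻⁸ × 1.97×10^11 / 2.859 = 3900 W/m².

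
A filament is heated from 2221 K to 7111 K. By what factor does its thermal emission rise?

ratio ≈ 105

P ∝ T⁴, so the ratio is (7111/2221)⁴ = (3.202)⁴ = 105.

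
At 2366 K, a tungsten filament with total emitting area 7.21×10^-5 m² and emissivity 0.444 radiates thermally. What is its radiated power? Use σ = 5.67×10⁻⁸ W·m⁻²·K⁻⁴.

P ≈ 56.9 W

P = εσAT⁴ = 0.444 × 5.67×10⁻⁸ × 7.21×10^-5 × (2366)⁴ = 0.444 × 5.67×10⁻⁸ × 7.21×10^-5 × 3.13×10^13.
P = 56.9 W.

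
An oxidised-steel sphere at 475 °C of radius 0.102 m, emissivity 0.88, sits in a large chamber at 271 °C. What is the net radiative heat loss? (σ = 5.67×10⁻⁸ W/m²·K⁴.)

Q ≈ 1470 W

A = 4πr² = 4π × (0.102)² = 0.131 m².
Convert: 475 °C = 748 K; 271 °C = 544 K.
Q = εσA(T⁴ − T_s⁴). T⁴ − T_s⁴ = (748)⁴ − (544)⁴ = 3.13×10^11 − 8.76×10^10 = 2.25×10^11 K⁴.
Q = 0.88 × 5.67×10⁻⁸ × 0.131 × 2.25×10^11 = 1470 W.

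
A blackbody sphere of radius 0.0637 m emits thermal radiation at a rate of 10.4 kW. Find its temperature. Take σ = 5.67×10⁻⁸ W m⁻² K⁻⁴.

A = 4πr² = 4π × (0.0637)² = 0.0510 m².
From P = σAT⁴, T = (P / σA)^(1/4) = (10400 / (5.67×10⁻⁸ × 0.0510))^(1/4).
T = (3.60×10^12)^(1/4) = 1380 K.

T ≈ 1380 K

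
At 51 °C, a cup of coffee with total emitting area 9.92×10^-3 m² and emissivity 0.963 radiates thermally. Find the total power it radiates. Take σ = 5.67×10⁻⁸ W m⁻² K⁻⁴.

P ≈ 5.97 W

51 °C = 324 K.
P = εσAT⁴ = 0.963 × 5.67×10⁻⁸ × 9.92×10^-3 × (324)⁴ = 0.963 × 5.67×10⁻⁸ × 9.92×10^-3 × 1.10×10^10.
P = 5.97 W.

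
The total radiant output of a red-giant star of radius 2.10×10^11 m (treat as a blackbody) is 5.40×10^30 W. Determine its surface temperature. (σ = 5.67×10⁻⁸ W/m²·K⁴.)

T ≈ 3620 K

A = 4πr² = 4π × (2.10×10^11)² = 5.54×10^23 m².
From P = σAT⁴, T = (P / σA)^(1/4) = (5.40×10^30 / (5.67×10⁻⁸ × 5.54×10^23))^(1/4).
T = (1.72×10^14)^(1/4) = 3620 K.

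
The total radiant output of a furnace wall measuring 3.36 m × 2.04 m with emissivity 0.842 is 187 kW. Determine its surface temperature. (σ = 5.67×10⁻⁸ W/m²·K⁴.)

T ≈ 869 K

A = 3.36 × 2.04 = 6.85 m².
From P = εσAT⁴, T = (P / εσA)^(1/4) = (1.87×10^5 / (0.842 × 5.67×10⁻⁸ × 6.85))^(1/4).
T = (5.71×10^11)^(1/4) = 869 K.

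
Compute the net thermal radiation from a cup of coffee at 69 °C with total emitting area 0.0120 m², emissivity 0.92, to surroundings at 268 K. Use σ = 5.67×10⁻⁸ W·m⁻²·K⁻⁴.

Convert: 69 °C = 342 K.
Q = εσA(T⁴ − T_s⁴). T⁴ − T_s⁴ = (342)⁴ − (268)⁴ = 1.37×10^10 − 5.16×10^9 = 8.52×10^9 K⁴.
Q = 0.92 × 5.67×10⁻⁸ × 0.0120 × 8.52×10^9 = 5.33 W.

Q ≈ 5.33 W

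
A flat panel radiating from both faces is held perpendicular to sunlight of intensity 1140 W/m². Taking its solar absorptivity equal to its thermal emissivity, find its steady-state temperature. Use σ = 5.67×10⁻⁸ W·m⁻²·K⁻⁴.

Absorbed flux αS = emitted flux 2εσT⁴ per unit area; with α = ε this gives T = (S/2σ)^(1/4).
T = (1140 / (2 × 5.67×10⁻⁸))^(1/4) = (1.01×10^10)^(1/4).
T = 317 K.

T ≈ 317 K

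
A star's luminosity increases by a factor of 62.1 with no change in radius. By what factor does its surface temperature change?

P ∝ T⁴ ⇒ T ∝ P^(1/4), so T scales by (62.1)^(1/4) = 2.81.

factor ≈ 2.81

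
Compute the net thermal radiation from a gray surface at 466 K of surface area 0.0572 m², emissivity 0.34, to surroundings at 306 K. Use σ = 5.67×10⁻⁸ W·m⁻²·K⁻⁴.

Q = εσA(T⁴ − T_s⁴). T⁴ − T_s⁴ = (466)⁴ − (306)⁴ = 4.72×10^10 − 8.77×10^9 = 3.84×10^10 K⁴.
Q = 0.34 × 5.67×10⁻⁸ × 0.0572 × 3.84×10^10 = 42.3 W.

Q ≈ 42.3 W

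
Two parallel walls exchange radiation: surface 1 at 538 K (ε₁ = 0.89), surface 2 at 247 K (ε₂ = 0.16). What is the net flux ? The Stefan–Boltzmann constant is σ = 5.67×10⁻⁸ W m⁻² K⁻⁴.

For two large parallel gray plates, q = σ(T₁⁴ − T₂⁴) / (1/ε₁ + 1/ε₂ − 1).
1/ε₁ + 1/ε₂ − 1 = 1/0.89 + 1/0.16 − 1 = 6.374.
T₁⁴ − T₂⁴ = 8.38×10^10 − 3.72×10^9 = 8.01×10^10 K⁴.
q = 5.67×10⁻⁸ × 8.01×10^10 / 6.374 = 712 W/m².

q ≈ 712 W/m²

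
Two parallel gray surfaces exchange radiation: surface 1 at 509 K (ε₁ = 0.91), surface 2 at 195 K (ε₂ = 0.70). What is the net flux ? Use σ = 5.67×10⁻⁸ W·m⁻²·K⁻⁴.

For two large parallel gray plates, q = σ(T₁⁴ − T₂⁴) / (1/ε₁ + 1/ε₂ − 1).
1/ε₁ + 1/ε₂ − 1 = 1/0.91 + 1/0.70 − 1 = 1.527.
T₁⁴ − T₂⁴ = 6.71×10^10 − 1.45×10^9 = 6.57×10^10 K⁴.
q = 5.67×10⁻⁸ × 6.57×10^10 / 1.527 = 2440 W/m².

q ≈ 2440 W/m²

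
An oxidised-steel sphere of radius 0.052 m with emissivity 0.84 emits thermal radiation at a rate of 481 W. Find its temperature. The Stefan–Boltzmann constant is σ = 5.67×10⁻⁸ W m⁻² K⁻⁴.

T ≈ 738 K

A = 4πr² = 4π × (0.052)² = 0.0340 m².
From P = εσAT⁴, T = (P / εσA)^(1/4) = (481 / (0.84 × 5.67×10⁻⁸ × 0.0340))^(1/4).
T = (2.97×10^11)^(1/4) = 738 K.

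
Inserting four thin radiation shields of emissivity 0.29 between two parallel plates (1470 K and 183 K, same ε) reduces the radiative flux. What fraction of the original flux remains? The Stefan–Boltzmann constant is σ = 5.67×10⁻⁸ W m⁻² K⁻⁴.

ratio ≈ 0.200

With N identical shields there are N+1 = 5 gaps in series, each with the same radiative resistance, so the flux falls to 1/(N+1) of its unshielded value.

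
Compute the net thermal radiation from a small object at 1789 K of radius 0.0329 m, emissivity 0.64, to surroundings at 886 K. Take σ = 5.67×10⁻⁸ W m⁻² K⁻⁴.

A = 4πr² = 4π × (0.0329)² = 0.0136 m².
Q = εσA(T⁴ − T_s⁴). T⁴ − T_s⁴ = (1789)⁴ − (886)⁴ = 1.02×10^13 − 6.16×10^11 = 9.63×10^12 K⁴.
Q = 0.64 × 5.67×10⁻⁸ × 0.0136 × 9.63×10^12 = 4750 W.

Q ≈ 4750 W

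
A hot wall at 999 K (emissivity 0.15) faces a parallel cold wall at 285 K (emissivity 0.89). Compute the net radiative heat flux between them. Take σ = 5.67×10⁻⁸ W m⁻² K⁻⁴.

q ≈ 8260 W/m²

For two large parallel gray plates, q = σ(T₁⁴ − T₂⁴) / (1/ε₁ + 1/ε₂ − 1).
1/ε₁ + 1/ε₂ − 1 = 1/0.15 + 1/0.89 − 1 = 6.790.
T₁⁴ − T₂⁴ = 9.96×10^11 − 6.60×10^9 = 9.89×10^11 K⁴.
q = 5.67×10⁻⁸ × 9.89×10^11 / 6.790 = 8260 W/m².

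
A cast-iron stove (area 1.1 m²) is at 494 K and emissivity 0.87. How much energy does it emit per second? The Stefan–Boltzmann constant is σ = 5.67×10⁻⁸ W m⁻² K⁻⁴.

Stefan–Boltzmann: P = εσAT⁴ = 0.87 × 5.67×10⁻⁸ × 1.10 × (494)⁴ = 0.87 × 5.67×10⁻⁸ × 1.10 × 5.96×10^10.
P = 3230 W.

P ≈ 3230 W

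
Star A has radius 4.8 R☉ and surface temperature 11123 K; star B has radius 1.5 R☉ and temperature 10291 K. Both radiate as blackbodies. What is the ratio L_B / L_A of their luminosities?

L_B/L_A ≈ 0.0716

L = 4πR²σT⁴ ∝ R²T⁴, so L_B/L_A = (1.5/4.8)² × (10291/11123)⁴ = 0.0977 × 0.733 = 0.0716.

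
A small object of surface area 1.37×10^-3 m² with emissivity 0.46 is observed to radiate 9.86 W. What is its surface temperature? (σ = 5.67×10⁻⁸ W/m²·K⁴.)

T ≈ 725 K

From P = εσAT⁴, T = (P / εσA)^(1/4) = (9.86 / (0.46 × 5.67×10⁻⁸ × 1.37×10^-3))^(1/4).
T = (2.76×10^11)^(1/4) = 725 K.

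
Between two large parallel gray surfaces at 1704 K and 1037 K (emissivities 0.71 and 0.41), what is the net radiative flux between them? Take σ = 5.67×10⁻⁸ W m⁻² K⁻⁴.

q ≈ 1.45×10^5 W/m²

For two large parallel gray plates, q = σ(T₁⁴ − T₂⁴) / (1/ε₁ + 1/ε₂ − 1).
1/ε₁ + 1/ε₂ − 1 = 1/0.71 + 1/0.41 − 1 = 2.847.
T₁⁴ − T₂⁴ = 8.43×10^12 − 1.16×10^12 = 7.27×10^12 K⁴.
q = 5.67×10⁻⁸ × 7.27×10^12 / 2.847 = 1.45×10^5 W/m².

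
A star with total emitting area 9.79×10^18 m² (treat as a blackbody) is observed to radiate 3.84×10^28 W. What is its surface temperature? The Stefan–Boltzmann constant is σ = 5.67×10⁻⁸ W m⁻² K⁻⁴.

T ≈ 16200 K

From P = σAT⁴, T = (P / σA)^(1/4) = (3.84×10^28 / (5.67×10⁻⁸ × 9.79×10^18))^(1/4).
T = (6.92×10^16)^(1/4) = 16200 K.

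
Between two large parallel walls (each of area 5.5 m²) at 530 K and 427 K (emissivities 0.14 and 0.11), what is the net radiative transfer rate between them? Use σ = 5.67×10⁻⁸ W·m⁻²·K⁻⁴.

For two large parallel gray plates, q = σ(T₁⁴ − T₂⁴) / (1/ε₁ + 1/ε₂ − 1).
1/ε₁ + 1/ε₂ − 1 = 1/0.14 + 1/0.11 − 1 = 15.23.
T₁⁴ − T₂⁴ = 7.89×10^10 − 3.32×10^10 = 4.57×10^10 K⁴.
q = 5.67×10⁻⁸ × 4.57×10^10 / 15.23 = 170 W/m².
Q = q·A = 170 × 5.5 = 935 W.

Q ≈ 935 W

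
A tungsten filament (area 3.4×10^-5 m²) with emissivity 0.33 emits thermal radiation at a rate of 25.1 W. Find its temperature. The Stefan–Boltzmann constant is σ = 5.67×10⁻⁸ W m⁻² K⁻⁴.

From P = εσAT⁴, T = (P / εσA)^(1/4) = (25.1 / (0.33 × 5.67×10⁻⁸ × 3.40×10^-5))^(1/4).
T = (3.95×10^13)^(1/4) = 2510 K.

T ≈ 2510 K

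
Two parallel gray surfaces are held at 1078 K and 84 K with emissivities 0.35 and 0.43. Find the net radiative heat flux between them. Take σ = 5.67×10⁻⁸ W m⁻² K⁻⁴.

For two large parallel gray plates, q = σ(T₁⁴ − T₂⁴) / (1/ε₁ + 1/ε₂ − 1).
1/ε₁ + 1/ε₂ − 1 = 1/0.35 + 1/0.43 − 1 = 4.183.
T₁⁴ − T₂⁴ = 1.35×10^12 − 4.98×10^7 = 1.35×10^12 K⁴.
q = 5.67×10⁻⁸ × 1.35×10^12 / 4.183 = 18300 W/m².

q ≈ 18300 W/m²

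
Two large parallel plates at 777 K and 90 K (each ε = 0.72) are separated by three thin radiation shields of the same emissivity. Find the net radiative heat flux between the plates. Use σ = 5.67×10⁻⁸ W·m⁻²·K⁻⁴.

Each of the 4 gaps contributes resistance (2/ε − 1) = 2/0.72 − 1 = 1.778; total = 7.111.
q = σ(T₁⁴ − T₂⁴) / 7.111 = 5.67×10⁻⁸ × 3.64×10^11 / 7.111 = 2910 W/m².

q ≈ 2910 W/m²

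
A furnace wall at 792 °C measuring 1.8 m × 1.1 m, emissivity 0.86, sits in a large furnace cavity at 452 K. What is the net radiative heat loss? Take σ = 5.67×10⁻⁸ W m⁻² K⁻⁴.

A = 1.8 × 1.1 = 1.98 m².
Convert: 792 °C = 1065 K.
Q = εσA(T⁴ − T_s⁴). T⁴ − T_s⁴ = (1065)⁴ − (452)⁴ = 1.29×10^12 − 4.17×10^10 = 1.24×10^12 K⁴.
Q = 0.86 × 5.67×10⁻⁸ × 1.98 × 1.24×10^12 = 1.20×10^5 W.

Q ≈ 1.20×10^5 W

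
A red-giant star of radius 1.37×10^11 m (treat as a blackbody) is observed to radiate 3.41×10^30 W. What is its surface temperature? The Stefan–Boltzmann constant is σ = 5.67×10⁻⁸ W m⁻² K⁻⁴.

A = 4πr² = 4π × (1.37×10^11)² = 2.36×10^23 m².
From P = σAT⁴, T = (P / σA)^(1/4) = (3.41×10^30 / (5.67×10⁻⁸ × 2.36×10^23))^(1/4).
T = (2.55×10^14)^(1/4) = 4000 K.

T ≈ 4000 K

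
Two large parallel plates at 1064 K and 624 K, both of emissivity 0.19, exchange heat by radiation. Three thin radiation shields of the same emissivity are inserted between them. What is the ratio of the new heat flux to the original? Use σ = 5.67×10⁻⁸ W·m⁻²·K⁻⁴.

ratio ≈ 0.250

With N identical shields there are N+1 = 4 gaps in series, each with the same radiative resistance, so the flux falls to 1/(N+1) of its unshielded value.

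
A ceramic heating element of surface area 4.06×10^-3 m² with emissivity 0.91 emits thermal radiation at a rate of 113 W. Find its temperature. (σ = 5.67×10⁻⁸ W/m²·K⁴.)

From P = εσAT⁴, T = (P / εσA)^(1/4) = (113 / (0.91 × 5.67×10⁻⁸ × 4.06×10^-3))^(1/4).
T = (5.39×10^11)^(1/4) = 857 K.

T ≈ 857 K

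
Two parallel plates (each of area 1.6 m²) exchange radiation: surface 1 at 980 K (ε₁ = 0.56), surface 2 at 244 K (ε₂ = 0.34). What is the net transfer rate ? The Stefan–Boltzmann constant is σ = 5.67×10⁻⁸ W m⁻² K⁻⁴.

Q ≈ 22400 W

For two large parallel gray plates, q = σ(T₁⁴ − T₂⁴) / (1/ε₁ + 1/ε₂ − 1).
1/ε₁ + 1/ε₂ − 1 = 1/0.56 + 1/0.34 − 1 = 3.727.
T₁⁴ − T₂⁴ = 9.22×10^11 − 3.54×10^9 = 9.19×10^11 K⁴.
q = 5.67×10⁻⁸ × 9.19×10^11 / 3.727 = 14000 W/m².
Q = q·A = 14000 × 1.6 = 22400 W.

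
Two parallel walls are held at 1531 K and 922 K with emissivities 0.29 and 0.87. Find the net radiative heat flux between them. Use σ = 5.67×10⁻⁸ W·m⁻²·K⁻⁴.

For two large parallel gray plates, q = σ(T₁⁴ − T₂⁴) / (1/ε₁ + 1/ε₂ − 1).
1/ε₁ + 1/ε₂ − 1 = 1/0.29 + 1/0.87 − 1 = 3.598.
T₁⁴ − T₂⁴ = 5.49×10^12 − 7.23×10^11 = 4.77×10^12 K⁴.
q = 5.67×10⁻⁸ × 4.77×10^12 / 3.598 = 75200 W/m².

q ≈ 75200 W/m²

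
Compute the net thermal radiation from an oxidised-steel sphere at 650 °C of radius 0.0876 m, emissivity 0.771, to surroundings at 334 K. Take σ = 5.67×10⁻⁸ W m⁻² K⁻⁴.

A = 4πr² = 4π × (0.0876)² = 0.0964 m².
Convert: 650 °C = 923 K.
Q = εσA(T⁴ − T_s⁴). T⁴ − T_s⁴ = (923)⁴ − (334)⁴ = 7.26×10^11 − 1.24×10^10 = 7.13×10^11 K⁴.
Q = 0.771 × 5.67×10⁻⁸ × 0.0964 × 7.13×10^11 = 3010 W.

Q ≈ 3010 W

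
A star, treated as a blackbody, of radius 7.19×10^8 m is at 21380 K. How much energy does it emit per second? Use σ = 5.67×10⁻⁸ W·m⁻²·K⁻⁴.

A = 4πr² = 4π × (7.19×10^8)² = 6.50×10^18 m².
P = σAT⁴ = 5.67×10⁻⁸ × 6.50×10^18 × (21380)⁴ = 5.67×10⁻⁸ × 6.50×10^18 × 2.09×10^17.
P = 7.70×10^28 W.

P ≈ 7.70×10^28 W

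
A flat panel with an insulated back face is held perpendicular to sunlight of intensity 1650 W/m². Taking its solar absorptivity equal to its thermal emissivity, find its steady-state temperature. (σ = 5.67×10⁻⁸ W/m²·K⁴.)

Absorbed flux αS = emitted flux εσT⁴ (one radiating face); with α = ε, T = (S/σ)^(1/4).
T = (1650 / 5.67×10⁻⁸)^(1/4) = (2.91×10^10)^(1/4).
T = 413 K.

T ≈ 413 K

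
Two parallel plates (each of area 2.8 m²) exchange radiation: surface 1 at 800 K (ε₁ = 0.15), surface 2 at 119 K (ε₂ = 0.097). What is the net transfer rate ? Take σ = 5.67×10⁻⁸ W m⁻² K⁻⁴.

Q ≈ 4070 W

For two large parallel gray plates, q = σ(T₁⁴ − T₂⁴) / (1/ε₁ + 1/ε₂ − 1).
1/ε₁ + 1/ε₂ − 1 = 1/0.15 + 1/0.097 − 1 = 15.98.
T₁⁴ − T₂⁴ = 4.10×10^11 − 2.01×10^8 = 4.09×10^11 K⁴.
q = 5.67×10⁻⁸ × 4.09×10^11 / 15.98 = 1450 W/m².
Q = q·A = 1450 × 2.8 = 4070 W.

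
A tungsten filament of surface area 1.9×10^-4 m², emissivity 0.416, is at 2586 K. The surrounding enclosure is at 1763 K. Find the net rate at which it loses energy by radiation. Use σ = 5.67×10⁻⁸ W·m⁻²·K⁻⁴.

Q ≈ 157 W

Q = εσA(T⁴ − T_s⁴). T⁴ − T_s⁴ = (2586)⁴ − (1763)⁴ = 4.47×10^13 − 9.66×10^12 = 3.51×10^13 K⁴.
Q = 0.416 × 5.67×10⁻⁸ × 1.90×10^-4 × 3.51×10^13 = 157 W.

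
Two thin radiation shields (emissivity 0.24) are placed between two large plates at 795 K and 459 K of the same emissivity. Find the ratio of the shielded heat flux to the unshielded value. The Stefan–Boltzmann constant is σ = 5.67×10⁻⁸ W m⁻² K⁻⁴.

ratio ≈ 0.333

With N identical shields there are N+1 = 3 gaps in series, each with the same radiative resistance, so the flux falls to 1/(N+1) of its unshielded value.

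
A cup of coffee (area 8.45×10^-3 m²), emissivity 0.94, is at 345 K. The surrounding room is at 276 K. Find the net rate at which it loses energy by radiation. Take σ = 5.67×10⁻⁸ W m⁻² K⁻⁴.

Q = εσA(T⁴ − T_s⁴). T⁴ − T_s⁴ = (345)⁴ − (276)⁴ = 1.42×10^10 − 5.80×10^9 = 8.36×10^9 K⁴.
Q = 0.94 × 5.67×10⁻⁸ × 8.45×10^-3 × 8.36×10^9 = 3.77 W.

Q ≈ 3.77 W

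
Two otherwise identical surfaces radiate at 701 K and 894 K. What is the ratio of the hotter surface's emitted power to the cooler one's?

ratio ≈ 2.65

P ∝ T⁴, so the ratio is (894/701)⁴ = (1.275)⁴ = 2.65.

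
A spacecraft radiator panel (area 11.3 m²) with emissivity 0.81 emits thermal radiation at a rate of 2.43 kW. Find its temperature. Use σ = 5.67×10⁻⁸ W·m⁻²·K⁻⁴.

From P = εσAT⁴, T = (P / εσA)^(1/4) = (2430 / (0.81 × 5.67×10⁻⁸ × 11.3))^(1/4).
T = (4.68×10^9)^(1/4) = 262 K.

T ≈ 262 K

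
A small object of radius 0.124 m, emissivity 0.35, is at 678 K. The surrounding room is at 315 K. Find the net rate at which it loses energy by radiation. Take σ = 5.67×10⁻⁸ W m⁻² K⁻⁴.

Q ≈ 773 W

A = 4πr² = 4π × (0.124)² = 0.193 m².
Q = εσA(T⁴ − T_s⁴). T⁴ − T_s⁴ = (678)⁴ − (315)⁴ = 2.11×10^11 − 9.85×10^9 = 2.01×10^11 K⁴.
Q = 0.35 × 5.67×10⁻⁸ × 0.193 × 2.01×10^11 = 773 W.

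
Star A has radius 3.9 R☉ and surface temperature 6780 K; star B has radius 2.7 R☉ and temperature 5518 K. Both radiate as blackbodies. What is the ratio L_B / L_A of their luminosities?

L_B/L_A ≈ 0.210

L = 4πR²σT⁴ ∝ R²T⁴, so L_B/L_A = (2.7/3.9)² × (5518/6780)⁴ = 0.479 × 0.439 = 0.210.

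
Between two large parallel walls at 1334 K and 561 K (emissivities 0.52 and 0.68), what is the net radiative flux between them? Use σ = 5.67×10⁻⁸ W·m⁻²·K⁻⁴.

For two large parallel gray plates, q = σ(T₁⁴ − T₂⁴) / (1/ε₁ + 1/ε₂ − 1).
1/ε₁ + 1/ε₂ − 1 = 1/0.52 + 1/0.68 − 1 = 2.394.
T₁⁴ − T₂⁴ = 3.17×10^12 − 9.90×10^10 = 3.07×10^12 K⁴.
q = 5.67×10⁻⁸ × 3.07×10^12 / 2.394 = 72700 W/m².

q ≈ 72700 W/m²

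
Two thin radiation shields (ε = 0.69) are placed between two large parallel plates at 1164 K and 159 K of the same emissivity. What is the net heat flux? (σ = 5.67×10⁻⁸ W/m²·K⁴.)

Each of the 3 gaps contributes resistance (2/ε − 1) = 2/0.69 − 1 = 1.899; total = 5.696.
q = σ(T₁⁴ − T₂⁴) / 5.696 = 5.67×10⁻⁸ × 1.84×10^12 / 5.696 = 18300 W/m².

q ≈ 18300 W/m²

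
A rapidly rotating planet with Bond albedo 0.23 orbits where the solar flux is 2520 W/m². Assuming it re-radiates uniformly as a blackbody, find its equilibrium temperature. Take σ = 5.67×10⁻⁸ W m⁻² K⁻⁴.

T ≈ 304 K

Power absorbed = (1−a)S·πR²; power emitted = 4πR²σT⁴. Equating and cancelling πR²:
T = ((1−a)S / 4σ)^(1/4) = (1940 / (4 × 5.67×10⁻⁸))^(1/4) = (8.56×10^9)^(1/4).
T = 304 K.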